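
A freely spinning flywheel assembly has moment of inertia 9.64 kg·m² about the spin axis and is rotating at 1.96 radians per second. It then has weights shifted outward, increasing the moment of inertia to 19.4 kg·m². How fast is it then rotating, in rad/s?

Angular momentum about the spin axis is conserved since the torque about it is zero.
ω₂ = I₁ω₁ / I₂ = (9.640)(1.96 rad/s) / (19.40) = 0.9739 rad/s.

ω₂ ≈ 0.974 rad/s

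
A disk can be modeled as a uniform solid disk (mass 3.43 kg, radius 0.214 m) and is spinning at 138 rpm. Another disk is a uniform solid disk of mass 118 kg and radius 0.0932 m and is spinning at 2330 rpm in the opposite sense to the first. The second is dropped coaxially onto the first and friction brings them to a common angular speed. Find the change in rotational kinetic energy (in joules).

The coupling torques are internal; angular momentum about the shared axis is conserved.
Moments of inertia: I_A = ½(3.43)(0.214)² = 0.07854 kg·m²; I_B = ½(118)(0.0932)² = 0.5125 kg·m².
Taking A's sense as positive: L = (0.07854)(138) − (0.5125)(2330) = -1183 kg·m²·rpm.
Combined I = 0.07854 + 0.5125 = 0.5910 kg·m².
ω_f = L / I = -1183 / 0.5910 = -2002 rpm.
KE_i = ½ΣIω² = 15260 J; KE_f = ½(0.5910)(209.7)² = 12990 J.

ΔKE ≈ -2270 J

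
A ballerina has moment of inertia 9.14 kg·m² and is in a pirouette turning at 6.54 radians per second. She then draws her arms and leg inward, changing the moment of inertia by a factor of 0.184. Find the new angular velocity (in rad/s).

Angular momentum about the spin axis is conserved since the torque about it is zero.
I₂ = 0.184 × 9.14 = 1.682 kg·m².
ω₂ = I₁ω₁ / I₂ = (9.140)(6.54 rad/s) / (1.682) = 35.54 rad/s.

ω₂ ≈ 35.5 rad/s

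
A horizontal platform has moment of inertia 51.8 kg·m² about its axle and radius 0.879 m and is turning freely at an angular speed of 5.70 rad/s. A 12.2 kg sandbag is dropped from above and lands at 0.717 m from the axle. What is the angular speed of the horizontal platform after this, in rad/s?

The added mass arrives with no angular momentum about the axle, and any external torque about the axle is negligible, so the system's angular momentum is conserved.
Added inertia Σmr² = (12.2)(0.717)² = 6.272 kg·m²; I_f = 51.80 + 6.272 = 58.07 kg·m².
ω_f = I_p ω_i / I_f = (51.80)(5.70) / 58.07 = 5.084 rad/s.

ω_f ≈ 5.08 rad/s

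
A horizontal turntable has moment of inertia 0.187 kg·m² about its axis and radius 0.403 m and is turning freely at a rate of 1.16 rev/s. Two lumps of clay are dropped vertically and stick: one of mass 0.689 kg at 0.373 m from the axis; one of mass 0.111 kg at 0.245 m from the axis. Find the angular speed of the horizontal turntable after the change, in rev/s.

ω_f ≈ 0.749 rev/s

The added mass arrives with no angular momentum about the axis, and any external torque about the axis is negligible, so the system's angular momentum is conserved.
Added inertia Σmr² = (0.689)(0.373)² + (0.111)(0.245)² = 0.1025 kg·m²; I_f = 0.1870 + 0.1025 = 0.2895 kg·m².
ω_f = I_p ω_i / I_f = (0.1870)(1.16) / 0.2895 = 0.7492 rev/s.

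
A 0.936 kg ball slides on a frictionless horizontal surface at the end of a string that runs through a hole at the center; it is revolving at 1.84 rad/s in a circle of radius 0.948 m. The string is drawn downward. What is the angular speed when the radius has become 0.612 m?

The constraining force is radial, so m r² ω about the center is conserved.
ω₂ = ω₁ (r₁/r₂)² = (1.84)(0.948/0.612)² = 4.415 rad/s.

ω₂ ≈ 4.42 rad/s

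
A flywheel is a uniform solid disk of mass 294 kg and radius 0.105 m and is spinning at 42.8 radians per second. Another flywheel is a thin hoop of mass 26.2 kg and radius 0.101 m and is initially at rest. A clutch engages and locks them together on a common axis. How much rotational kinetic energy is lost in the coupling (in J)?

The coupling torques are internal; angular momentum about the shared axis is conserved.
Moments of inertia: I_A = ½(294)(0.105)² = 1.621 kg·m²; I_B = (26.2)(0.101)² = 0.2673 kg·m².
Taking A's sense as positive: L = (1.621)(42.8) = 69.36 kg·m²·rad/s.
Combined I = 1.621 + 0.2673 = 1.888 kg·m².
ω_f = L / I = 69.36 / 1.888 = 36.74 rad/s.
KE_i = ½ΣIω² = 1484 J; KE_f = ½(1.888)(36.74)² = 1274 J.

ΔKE lost ≈ 210 J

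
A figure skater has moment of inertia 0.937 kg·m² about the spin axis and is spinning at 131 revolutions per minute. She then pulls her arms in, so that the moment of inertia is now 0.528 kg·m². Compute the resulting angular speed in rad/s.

ω₂ ≈ 24.3 rad/s

Angular momentum about the spin axis is conserved since the torque about it is zero.
ω₂ = I₁ω₁ / I₂ = (0.9370)(131 rpm) / (0.5280) = 232.5 rpm = 24.34 rad/s.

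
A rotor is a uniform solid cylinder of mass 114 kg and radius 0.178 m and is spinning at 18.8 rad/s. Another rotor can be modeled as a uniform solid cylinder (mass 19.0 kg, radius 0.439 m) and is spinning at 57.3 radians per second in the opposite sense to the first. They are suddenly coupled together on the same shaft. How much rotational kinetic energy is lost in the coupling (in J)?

The coupling torques are internal; angular momentum about the shared axis is conserved.
Moments of inertia: I_A = ½(114)(0.178)² = 1.806 kg·m²; I_B = ½(19.0)(0.439)² = 1.831 kg·m².
Taking A's sense as positive: L = (1.806)(18.8) − (1.831)(57.3) = -70.96 kg·m²·rad/s.
Combined I = 1.806 + 1.831 = 3.637 kg·m².
ω_f = L / I = -70.96 / 3.637 = -19.51 rad/s.
KE_i = ½ΣIω² = 3325 J; KE_f = ½(3.637)(19.51)² = 692.2 J.

ΔKE lost ≈ 2630 J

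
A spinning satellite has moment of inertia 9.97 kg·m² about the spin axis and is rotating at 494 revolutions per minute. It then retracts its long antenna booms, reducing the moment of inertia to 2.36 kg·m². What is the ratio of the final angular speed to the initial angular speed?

No external torque acts about the spin axis, so angular momentum is conserved.
ω₂/ω₁ = I₁/I₂ = 9.970 / 2.360 = 4.225.

ω₂/ω₁ ≈ 4.22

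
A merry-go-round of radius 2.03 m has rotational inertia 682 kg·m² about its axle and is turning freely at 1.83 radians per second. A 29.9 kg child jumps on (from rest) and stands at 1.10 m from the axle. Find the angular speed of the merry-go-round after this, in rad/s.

No external torque acts about the axle; L_before = L_after.
Added inertia Σmr² = (29.9)(1.10)² = 36.18 kg·m²; I_f = 682.0 + 36.18 = 718.2 kg·m².
ω_f = I_p ω_i / I_f = (682.0)(1.83) / 718.2 = 1.738 rad/s.

ω_f ≈ 1.74 rad/s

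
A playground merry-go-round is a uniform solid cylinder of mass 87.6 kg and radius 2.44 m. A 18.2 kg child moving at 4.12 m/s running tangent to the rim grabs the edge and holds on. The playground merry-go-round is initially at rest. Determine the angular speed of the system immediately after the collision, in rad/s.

|ω_f| ≈ 0.496 rad/s

The axle reaction passes through the axle and exerts no torque about it; angular momentum about the axle is conserved through the impact.
I_p = ½(87.6)(2.44)² = 260.8 kg·m². Taking the sense of the child's angular momentum as positive, L_{child} = m v R = (18.2)(4.12)(2.44) = 183.0 kg·m²/s.
L_i = 0 + 183.0 = 183.0 kg·m²/s.
After sticking, I_f = I_p + m R² = 260.8 + (18.2)(2.44)² = 369.1 kg·m².
ω_f = L_i / I_f = 183.0 / 369.1 = 0.4957 rad/s.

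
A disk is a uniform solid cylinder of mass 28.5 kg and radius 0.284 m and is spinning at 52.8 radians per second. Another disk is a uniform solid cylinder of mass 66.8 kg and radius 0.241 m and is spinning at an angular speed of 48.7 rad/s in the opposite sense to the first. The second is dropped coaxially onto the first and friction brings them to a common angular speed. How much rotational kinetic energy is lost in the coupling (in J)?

ΔKE lost ≈ 3720 J

No external torque acts about the common axis, so total angular momentum is conserved.
Moments of inertia: I_A = ½(28.5)(0.284)² = 1.149 kg·m²; I_B = ½(66.8)(0.241)² = 1.940 kg·m².
Taking A's sense as positive: L = (1.149)(52.8) − (1.940)(48.7) = -33.79 kg·m²·rad/s.
Combined I = 1.149 + 1.940 = 3.089 kg·m².
ω_f = L / I = -33.79 / 3.089 = -10.94 rad/s.
KE_i = ½ΣIω² = 3903 J; KE_f = ½(3.089)(10.94)² = 184.8 J.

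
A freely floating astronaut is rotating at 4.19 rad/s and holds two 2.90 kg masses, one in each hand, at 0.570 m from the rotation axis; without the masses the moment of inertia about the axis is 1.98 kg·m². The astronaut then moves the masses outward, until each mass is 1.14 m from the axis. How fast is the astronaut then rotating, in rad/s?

ω₂ ≈ 1.70 rad/s

With no external torque about the axis, L is conserved: I₁ω₁ = I₂ω₂.
I₁ = 1.98 + 2(2.90)(0.570)² = 3.864 kg·m²; I₂ = 1.98 + 2(2.90)(1.14)² = 9.518 kg·m².
ω₂ = I₁ω₁ / I₂ = (3.864)(4.19 rad/s) / (9.518) = 1.701 rad/s.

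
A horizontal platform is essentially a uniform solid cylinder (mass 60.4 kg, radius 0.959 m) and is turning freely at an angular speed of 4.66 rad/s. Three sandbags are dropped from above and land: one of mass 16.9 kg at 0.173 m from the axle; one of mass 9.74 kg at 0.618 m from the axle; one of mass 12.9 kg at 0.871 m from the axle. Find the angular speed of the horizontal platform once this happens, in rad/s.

No external torque acts about the axle; L_before = L_after.
I_p = ½(60.4)(0.959)² = 27.77 kg·m².
Added inertia Σmr² = (16.9)(0.173)² + (9.74)(0.618)² + (12.9)(0.871)² = 14.01 kg·m²; I_f = 27.77 + 14.01 = 41.79 kg·m².
ω_f = I_p ω_i / I_f = (27.77)(4.66) / 41.79 = 3.097 rad/s.

ω_f ≈ 3.10 rad/s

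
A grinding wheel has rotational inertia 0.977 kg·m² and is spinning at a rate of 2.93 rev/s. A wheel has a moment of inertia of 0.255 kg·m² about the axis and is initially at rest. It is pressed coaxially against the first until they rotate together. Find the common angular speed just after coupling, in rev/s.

No external torque acts about the common axis, so total angular momentum is conserved.
Taking A's sense as positive: L = (0.9770)(2.93) = 2.863 kg·m²·rev/s.
Combined I = 0.9770 + 0.2550 = 1.232 kg·m².
ω_f = L / I = 2.863 / 1.232 = 2.324 rev/s.

|ω_f| ≈ 2.32 rev/s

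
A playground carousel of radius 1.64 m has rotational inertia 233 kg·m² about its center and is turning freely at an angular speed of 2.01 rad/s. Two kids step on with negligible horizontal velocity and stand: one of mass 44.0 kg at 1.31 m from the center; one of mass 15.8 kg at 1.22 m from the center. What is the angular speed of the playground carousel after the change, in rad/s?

ω_f ≈ 1.41 rad/s

No external torque acts about the center; L_before = L_after.
Added inertia Σmr² = (44.0)(1.31)² + (15.8)(1.22)² = 99.03 kg·m²; I_f = 233.0 + 99.03 = 332.0 kg·m².
ω_f = I_p ω_i / I_f = (233.0)(2.01) / 332.0 = 1.411 rad/s.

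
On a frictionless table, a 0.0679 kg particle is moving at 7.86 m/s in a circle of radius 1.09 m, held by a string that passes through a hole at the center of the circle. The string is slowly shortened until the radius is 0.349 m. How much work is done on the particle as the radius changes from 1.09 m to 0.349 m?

W ≈ 18.4 J

Central (radial) force ⇒ zero torque about the center ⇒ m v r is constant.
v₂ = v₁ r₁ / r₂ = (7.86)(1.09) / (0.349) = 24.55 m/s.
W = ΔKE = ½m(v₂² − v₁²) = 18.36 J.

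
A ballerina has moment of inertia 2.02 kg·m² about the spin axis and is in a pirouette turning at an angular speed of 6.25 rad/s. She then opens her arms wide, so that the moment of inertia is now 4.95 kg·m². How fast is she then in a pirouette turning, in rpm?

Angular momentum about the spin axis is conserved since the torque about it is zero.
ω₂ = I₁ω₁ / I₂ = (2.020)(6.25 rad/s) / (4.950) = 2.551 rad/s = 24.36 rpm.

ω₂ ≈ 24.4 rpm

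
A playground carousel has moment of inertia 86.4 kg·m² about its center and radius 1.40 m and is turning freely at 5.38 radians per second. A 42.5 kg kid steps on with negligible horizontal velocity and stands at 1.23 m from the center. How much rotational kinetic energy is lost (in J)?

energy lost ≈ 534 J

The added mass arrives with no angular momentum about the center, and any external torque about the center is negligible, so the system's angular momentum is conserved.
Added inertia Σmr² = (42.5)(1.23)² = 64.30 kg·m²; I_f = 86.40 + 64.30 = 150.7 kg·m².
ω_f = I_p ω_i / I_f = (86.40)(5.38) / 150.7 = 3.085 rad/s.
KE_i = ½(86.40)(5.380 rad/s)² = 1250 J; KE_f = ½(150.7)(3.085)² = 716.9 J.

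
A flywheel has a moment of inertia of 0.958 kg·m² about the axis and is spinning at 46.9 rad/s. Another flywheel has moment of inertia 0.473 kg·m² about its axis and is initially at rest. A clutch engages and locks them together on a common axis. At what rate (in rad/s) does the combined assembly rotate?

|ω_f| ≈ 31.4 rad/s

The coupling torques are internal; angular momentum about the shared axis is conserved.
Taking A's sense as positive: L = (0.9580)(46.9) = 44.93 kg·m²·rad/s.
Combined I = 0.9580 + 0.4730 = 1.431 kg·m².
ω_f = L / I = 44.93 / 1.431 = 31.40 rad/s.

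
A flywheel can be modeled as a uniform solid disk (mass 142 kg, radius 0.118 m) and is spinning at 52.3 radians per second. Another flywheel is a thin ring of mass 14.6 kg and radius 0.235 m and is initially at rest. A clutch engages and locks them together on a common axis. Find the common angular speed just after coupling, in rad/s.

|ω_f| ≈ 28.8 rad/s

The coupling torques are internal; angular momentum about the shared axis is conserved.
Moments of inertia: I_A = ½(142)(0.118)² = 0.9886 kg·m²; I_B = (14.6)(0.235)² = 0.8063 kg·m².
Taking A's sense as positive: L = (0.9886)(52.3) = 51.70 kg·m²·rad/s.
Combined I = 0.9886 + 0.8063 = 1.795 kg·m².
ω_f = L / I = 51.70 / 1.795 = 28.81 rad/s.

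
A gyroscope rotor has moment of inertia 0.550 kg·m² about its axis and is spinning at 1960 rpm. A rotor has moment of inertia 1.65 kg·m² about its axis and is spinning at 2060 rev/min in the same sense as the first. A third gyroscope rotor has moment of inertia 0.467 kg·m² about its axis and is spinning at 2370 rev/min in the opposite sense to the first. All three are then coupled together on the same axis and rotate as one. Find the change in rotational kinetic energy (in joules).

The coupling torques are internal; angular momentum about the shared axis is conserved.
Taking A's sense as positive: L = (0.5500)(1960) + (1.650)(2060) − (0.4670)(2370) = 3370 kg·m²·rpm.
Combined I = 0.5500 + 1.650 + 0.4670 = 2.667 kg·m².
ω_f = L / I = 3370 / 2.667 = 1264 rpm.
KE_i = ½ΣIω² = 64360 J; KE_f = ½(2.667)(132.3)² = 23350 J.

ΔKE ≈ -41000 J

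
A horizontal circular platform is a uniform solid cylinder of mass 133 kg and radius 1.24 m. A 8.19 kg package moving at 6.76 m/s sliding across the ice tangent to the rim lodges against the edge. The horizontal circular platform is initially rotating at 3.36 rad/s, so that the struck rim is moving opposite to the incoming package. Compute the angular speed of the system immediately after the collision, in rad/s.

About the central axle the impulsive forces during the collision are internal, so angular momentum about that axis is conserved.
I_p = ½(133)(1.24)² = 102.3 kg·m². Taking the sense of the package's angular momentum as positive, L_{package} = m v R = (8.19)(6.76)(1.24) = 68.65 kg·m²/s.
L_i = −I_p ω_p + m v R = −(102.3)(3.36) + 68.65 = -274.9 kg·m²/s.
After sticking, I_f = I_p + m R² = 102.3 + (8.19)(1.24)² = 114.8 kg·m².
ω_f = L_i / I_f = -274.9 / 114.8 = -2.394 rad/s.

|ω_f| ≈ 2.39 rad/s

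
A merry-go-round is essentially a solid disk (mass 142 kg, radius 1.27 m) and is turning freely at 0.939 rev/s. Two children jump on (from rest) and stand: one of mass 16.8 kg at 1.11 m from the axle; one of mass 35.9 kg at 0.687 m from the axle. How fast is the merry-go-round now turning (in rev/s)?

The added mass arrives with no angular momentum about the axle, and any external torque about the axle is negligible, so the system's angular momentum is conserved.
I_p = ½(142)(1.27)² = 114.5 kg·m².
Added inertia Σmr² = (16.8)(1.11)² + (35.9)(0.687)² = 37.64 kg·m²; I_f = 114.5 + 37.64 = 152.2 kg·m².
ω_f = I_p ω_i / I_f = (114.5)(0.939) / 152.2 = 0.7067 rev/s.

ω_f ≈ 0.707 rev/s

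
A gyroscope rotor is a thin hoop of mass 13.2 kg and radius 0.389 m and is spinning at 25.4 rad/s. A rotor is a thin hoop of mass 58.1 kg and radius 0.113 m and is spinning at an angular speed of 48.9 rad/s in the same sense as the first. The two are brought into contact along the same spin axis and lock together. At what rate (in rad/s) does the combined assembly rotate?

The coupling torques are internal; angular momentum about the shared axis is conserved.
Moments of inertia: I_A = (13.2)(0.389)² = 1.997 kg·m²; I_B = (58.1)(0.113)² = 0.7419 kg·m².
Taking A's sense as positive: L = (1.997)(25.4) + (0.7419)(48.9) = 87.01 kg·m²·rad/s.
Combined I = 1.997 + 0.7419 = 2.739 kg·m².
ω_f = L / I = 87.01 / 2.739 = 31.76 rad/s.

|ω_f| ≈ 31.8 rad/s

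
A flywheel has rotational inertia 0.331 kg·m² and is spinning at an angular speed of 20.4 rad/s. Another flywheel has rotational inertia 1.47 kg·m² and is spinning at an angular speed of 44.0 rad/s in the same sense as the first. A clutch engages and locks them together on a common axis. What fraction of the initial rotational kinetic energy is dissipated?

The coupling torques are internal; angular momentum about the shared axis is conserved.
Taking A's sense as positive: L = (0.3310)(20.4) + (1.470)(44.0) = 71.43 kg·m²·rad/s.
Combined I = 0.3310 + 1.470 = 1.801 kg·m².
ω_f = L / I = 71.43 / 1.801 = 39.66 rad/s.
KE_i = ½ΣIω² = 1492 J; KE_f = ½(1.801)(39.66)² = 1417 J.
Fraction dissipated = (KE_i − KE_f)/KE_i = 0.05043.

fraction ≈ 0.0504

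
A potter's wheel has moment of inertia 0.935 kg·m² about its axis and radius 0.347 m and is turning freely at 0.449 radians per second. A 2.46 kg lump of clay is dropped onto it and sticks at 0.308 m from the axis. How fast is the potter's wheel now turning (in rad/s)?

ω_f ≈ 0.359 rad/s

No external torque acts about the axis; L_before = L_after.
Added inertia Σmr² = (2.46)(0.308)² = 0.2334 kg·m²; I_f = 0.9350 + 0.2334 = 1.168 kg·m².
ω_f = I_p ω_i / I_f = (0.9350)(0.449) / 1.168 = 0.3593 rad/s.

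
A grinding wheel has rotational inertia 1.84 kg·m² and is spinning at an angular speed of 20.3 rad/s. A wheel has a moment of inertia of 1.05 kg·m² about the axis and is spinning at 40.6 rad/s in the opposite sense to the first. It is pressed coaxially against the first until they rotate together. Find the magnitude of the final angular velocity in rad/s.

No external torque acts about the common axis, so total angular momentum is conserved.
Taking A's sense as positive: L = (1.840)(20.3) − (1.050)(40.6) = -5.278 kg·m²·rad/s.
Combined I = 1.840 + 1.050 = 2.890 kg·m².
ω_f = L / I = -5.278 / 2.890 = -1.826 rad/s.

|ω_f| ≈ 1.83 rad/s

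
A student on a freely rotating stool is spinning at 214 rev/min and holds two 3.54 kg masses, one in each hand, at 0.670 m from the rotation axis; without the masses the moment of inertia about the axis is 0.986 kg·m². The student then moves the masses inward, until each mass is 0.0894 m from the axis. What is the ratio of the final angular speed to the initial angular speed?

ω₂/ω₁ ≈ 3.99

With no external torque about the axis, L is conserved: I₁ω₁ = I₂ω₂.
I₁ = 0.986 + 2(3.54)(0.670)² = 4.164 kg·m²; I₂ = 0.986 + 2(3.54)(0.0894)² = 1.043 kg·m².
ω₂/ω₁ = I₁/I₂ = 4.164 / 1.043 = 3.994.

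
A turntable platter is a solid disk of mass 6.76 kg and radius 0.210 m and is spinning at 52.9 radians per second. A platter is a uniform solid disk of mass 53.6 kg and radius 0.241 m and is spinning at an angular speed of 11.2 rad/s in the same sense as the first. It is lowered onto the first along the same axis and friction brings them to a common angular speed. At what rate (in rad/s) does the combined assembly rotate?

The coupling torques are internal; angular momentum about the shared axis is conserved.
Moments of inertia: I_A = ½(6.76)(0.210)² = 0.1491 kg·m²; I_B = ½(53.6)(0.241)² = 1.557 kg·m².
Taking A's sense as positive: L = (0.1491)(52.9) + (1.557)(11.2) = 25.32 kg·m²·rad/s.
Combined I = 0.1491 + 1.557 = 1.706 kg·m².
ω_f = L / I = 25.32 / 1.706 = 14.84 rad/s.

|ω_f| ≈ 14.8 rad/s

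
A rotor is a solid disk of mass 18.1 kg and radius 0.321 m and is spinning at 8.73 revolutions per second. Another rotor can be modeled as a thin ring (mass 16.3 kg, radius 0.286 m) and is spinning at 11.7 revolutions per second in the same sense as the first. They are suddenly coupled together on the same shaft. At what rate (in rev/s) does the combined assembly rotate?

|ω_f| ≈ 10.5 rev/s

No external torque acts about the common axis, so total angular momentum is conserved.
Moments of inertia: I_A = ½(18.1)(0.321)² = 0.9325 kg·m²; I_B = (16.3)(0.286)² = 1.333 kg·m².
Taking A's sense as positive: L = (0.9325)(8.73) + (1.333)(11.7) = 23.74 kg·m²·rev/s.
Combined I = 0.9325 + 1.333 = 2.266 kg·m².
ω_f = L / I = 23.74 / 2.266 = 10.48 rev/s.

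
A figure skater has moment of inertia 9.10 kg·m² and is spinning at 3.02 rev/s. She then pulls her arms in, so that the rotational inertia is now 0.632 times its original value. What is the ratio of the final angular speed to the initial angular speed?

ω₂/ω₁ ≈ 1.58

No external torque acts about the spin axis, so angular momentum is conserved.
I₂ = 0.632 × 9.10 = 5.751 kg·m².
ω₂/ω₁ = I₁/I₂ = 9.100 / 5.751 = 1.582.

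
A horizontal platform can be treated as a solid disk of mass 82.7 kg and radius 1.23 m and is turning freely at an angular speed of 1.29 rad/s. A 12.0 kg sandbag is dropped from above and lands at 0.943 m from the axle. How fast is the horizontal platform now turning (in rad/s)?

No external torque acts about the axle; L_before = L_after.
I_p = ½(82.7)(1.23)² = 62.56 kg·m².
Added inertia Σmr² = (12.0)(0.943)² = 10.67 kg·m²; I_f = 62.56 + 10.67 = 73.23 kg·m².
ω_f = I_p ω_i / I_f = (62.56)(1.29) / 73.23 = 1.102 rad/s.

ω_f ≈ 1.10 rad/s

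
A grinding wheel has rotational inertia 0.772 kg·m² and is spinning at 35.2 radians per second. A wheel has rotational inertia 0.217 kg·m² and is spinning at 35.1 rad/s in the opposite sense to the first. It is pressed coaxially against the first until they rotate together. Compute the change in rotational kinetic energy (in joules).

ΔKE ≈ -419 J

No external torque acts about the common axis, so total angular momentum is conserved.
Taking A's sense as positive: L = (0.7720)(35.2) − (0.2170)(35.1) = 19.56 kg·m²·rad/s.
Combined I = 0.7720 + 0.2170 = 0.9890 kg·m².
ω_f = L / I = 19.56 / 0.9890 = 19.78 rad/s.
KE_i = ½ΣIω² = 611.9 J; KE_f = ½(0.9890)(19.78)² = 193.4 J.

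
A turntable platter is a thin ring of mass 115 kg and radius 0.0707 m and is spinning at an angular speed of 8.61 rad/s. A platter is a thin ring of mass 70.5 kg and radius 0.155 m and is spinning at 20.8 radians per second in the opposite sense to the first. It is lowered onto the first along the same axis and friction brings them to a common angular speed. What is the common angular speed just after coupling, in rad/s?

No external torque acts about the common axis, so total angular momentum is conserved.
Moments of inertia: I_A = (115)(0.0707)² = 0.5748 kg·m²; I_B = (70.5)(0.155)² = 1.694 kg·m².
Taking A's sense as positive: L = (0.5748)(8.61) − (1.694)(20.8) = -30.28 kg·m²·rad/s.
Combined I = 0.5748 + 1.694 = 2.269 kg·m².
ω_f = L / I = -30.28 / 2.269 = -13.35 rad/s.

|ω_f| ≈ 13.3 rad/s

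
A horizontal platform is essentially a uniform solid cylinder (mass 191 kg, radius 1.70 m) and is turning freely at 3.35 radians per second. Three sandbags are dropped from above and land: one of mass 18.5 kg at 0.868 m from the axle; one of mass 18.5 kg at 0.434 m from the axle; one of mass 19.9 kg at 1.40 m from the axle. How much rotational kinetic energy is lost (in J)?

energy lost ≈ 263 J

No external torque acts about the axle; L_before = L_after.
I_p = ½(191)(1.70)² = 276.0 kg·m².
Added inertia Σmr² = (18.5)(0.868)² + (18.5)(0.434)² + (19.9)(1.40)² = 56.43 kg·m²; I_f = 276.0 + 56.43 = 332.4 kg·m².
ω_f = I_p ω_i / I_f = (276.0)(3.35) / 332.4 = 2.781 rad/s.
KE_i = ½(276.0)(3.350 rad/s)² = 1549 J; KE_f = ½(332.4)(2.781)² = 1286 J.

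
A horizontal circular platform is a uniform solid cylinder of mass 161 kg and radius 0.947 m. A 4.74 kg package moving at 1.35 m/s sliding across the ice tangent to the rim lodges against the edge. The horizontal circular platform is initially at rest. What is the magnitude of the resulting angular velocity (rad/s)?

|ω_f| ≈ 0.0793 rad/s

The axle reaction passes through the central axle and exerts no torque about it; angular momentum about the central axle is conserved through the impact.
I_p = ½(161)(0.947)² = 72.19 kg·m². Taking the sense of the package's angular momentum as positive, L_{package} = m v R = (4.74)(1.35)(0.947) = 6.060 kg·m²/s.
L_i = 0 + 6.060 = 6.060 kg·m²/s.
After sticking, I_f = I_p + m R² = 72.19 + (4.74)(0.947)² = 76.44 kg·m².
ω_f = L_i / I_f = 6.060 / 76.44 = 0.07927 rad/s.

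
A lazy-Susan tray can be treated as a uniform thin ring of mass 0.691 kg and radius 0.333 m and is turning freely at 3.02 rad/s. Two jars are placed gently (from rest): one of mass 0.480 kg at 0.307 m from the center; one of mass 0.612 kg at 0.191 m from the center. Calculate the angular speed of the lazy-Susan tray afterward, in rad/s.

The added mass arrives with no angular momentum about the center, and any external torque about the center is negligible, so the system's angular momentum is conserved.
I_p = (0.691)(0.333)² = 0.07662 kg·m².
Added inertia Σmr² = (0.480)(0.307)² + (0.612)(0.191)² = 0.06757 kg·m²; I_f = 0.07662 + 0.06757 = 0.1442 kg·m².
ω_f = I_p ω_i / I_f = (0.07662)(3.02) / 0.1442 = 1.605 rad/s.

ω_f ≈ 1.60 rad/s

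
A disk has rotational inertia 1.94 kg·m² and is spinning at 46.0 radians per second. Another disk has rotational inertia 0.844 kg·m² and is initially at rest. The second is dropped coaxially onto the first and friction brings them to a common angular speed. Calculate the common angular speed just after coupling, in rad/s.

No external torque acts about the common axis, so total angular momentum is conserved.
Taking A's sense as positive: L = (1.940)(46.0) = 89.24 kg·m²·rad/s.
Combined I = 1.940 + 0.8440 = 2.784 kg·m².
ω_f = L / I = 89.24 / 2.784 = 32.05 rad/s.

|ω_f| ≈ 32.1 rad/s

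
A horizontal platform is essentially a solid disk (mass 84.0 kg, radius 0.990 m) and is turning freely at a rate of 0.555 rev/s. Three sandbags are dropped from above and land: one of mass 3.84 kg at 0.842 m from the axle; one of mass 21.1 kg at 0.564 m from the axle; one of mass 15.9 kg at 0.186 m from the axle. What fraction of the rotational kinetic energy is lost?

No external torque acts about the axle; L_before = L_after.
I_p = ½(84.0)(0.990)² = 41.16 kg·m².
Added inertia Σmr² = (3.84)(0.842)² + (21.1)(0.564)² + (15.9)(0.186)² = 9.984 kg·m²; I_f = 41.16 + 9.984 = 51.15 kg·m².
ω_f = I_p ω_i / I_f = (41.16)(0.555) / 51.15 = 0.4467 rev/s.
KE_i = ½(41.16)(3.487 rad/s)² = 250.3 J; KE_f = ½(51.15)(2.806)² = 201.4 J.
Fraction lost = 0.1952.

fraction ≈ 0.195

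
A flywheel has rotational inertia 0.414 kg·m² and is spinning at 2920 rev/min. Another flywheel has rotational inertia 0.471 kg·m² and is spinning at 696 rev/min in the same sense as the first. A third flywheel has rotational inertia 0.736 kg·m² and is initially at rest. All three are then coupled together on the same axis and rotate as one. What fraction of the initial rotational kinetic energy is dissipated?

No external torque acts about the common axis, so total angular momentum is conserved.
Taking A's sense as positive: L = (0.4140)(2920) + (0.4710)(696) = 1537 kg·m²·rpm.
Combined I = 0.4140 + 0.4710 + 0.7360 = 1.621 kg·m².
ω_f = L / I = 1537 / 1.621 = 948.0 rpm.
KE_i = ½ΣIω² = 20610 J; KE_f = ½(1.621)(99.27)² = 7988 J.
Fraction dissipated = (KE_i − KE_f)/KE_i = 0.6124.

fraction ≈ 0.612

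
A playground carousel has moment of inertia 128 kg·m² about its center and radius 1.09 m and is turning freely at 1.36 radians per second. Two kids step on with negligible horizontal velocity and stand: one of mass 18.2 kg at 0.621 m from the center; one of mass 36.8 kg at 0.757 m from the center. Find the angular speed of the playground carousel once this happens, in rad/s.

ω_f ≈ 1.12 rad/s

The added mass arrives with no angular momentum about the center, and any external torque about the center is negligible, so the system's angular momentum is conserved.
Added inertia Σmr² = (18.2)(0.621)² + (36.8)(0.757)² = 28.11 kg·m²; I_f = 128.0 + 28.11 = 156.1 kg·m².
ω_f = I_p ω_i / I_f = (128.0)(1.36) / 156.1 = 1.115 rad/s.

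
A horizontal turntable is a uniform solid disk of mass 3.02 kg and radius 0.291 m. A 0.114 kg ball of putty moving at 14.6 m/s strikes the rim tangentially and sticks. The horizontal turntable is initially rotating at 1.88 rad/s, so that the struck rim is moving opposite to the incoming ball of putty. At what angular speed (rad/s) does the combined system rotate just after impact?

About the axle the impulsive forces during the collision are internal, so angular momentum about that axis is conserved.
I_p = ½(3.02)(0.291)² = 0.1279 kg·m². Taking the sense of the ball of putty's angular momentum as positive, L_{ball} = m v R = (0.114)(14.6)(0.291) = 0.4843 kg·m²/s.
L_i = −I_p ω_p + m v R = −(0.1279)(1.88) + 0.4843 = 0.2439 kg·m²/s.
After sticking, I_f = I_p + m R² = 0.1279 + (0.114)(0.291)² = 0.1375 kg·m².
ω_f = L_i / I_f = 0.2439 / 0.1375 = 1.774 rad/s.

|ω_f| ≈ 1.77 rad/s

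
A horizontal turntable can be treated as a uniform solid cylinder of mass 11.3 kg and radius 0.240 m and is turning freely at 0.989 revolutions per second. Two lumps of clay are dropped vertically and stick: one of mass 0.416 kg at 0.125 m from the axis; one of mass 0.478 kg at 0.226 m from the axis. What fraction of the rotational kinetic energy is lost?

fraction ≈ 0.0868

No external torque acts about the axis; L_before = L_after.
I_p = ½(11.3)(0.240)² = 0.3254 kg·m².
Added inertia Σmr² = (0.416)(0.125)² + (0.478)(0.226)² = 0.03091 kg·m²; I_f = 0.3254 + 0.03091 = 0.3564 kg·m².
ω_f = I_p ω_i / I_f = (0.3254)(0.989) / 0.3564 = 0.9032 rev/s.
KE_i = ½(0.3254)(6.214 rad/s)² = 6.283 J; KE_f = ½(0.3564)(5.675)² = 5.738 J.
Fraction lost = 0.08675.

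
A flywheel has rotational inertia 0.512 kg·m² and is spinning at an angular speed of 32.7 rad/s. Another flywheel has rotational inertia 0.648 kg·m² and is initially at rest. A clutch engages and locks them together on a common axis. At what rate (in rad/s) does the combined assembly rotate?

No external torque acts about the common axis, so total angular momentum is conserved.
Taking A's sense as positive: L = (0.5120)(32.7) = 16.74 kg·m²·rad/s.
Combined I = 0.5120 + 0.6480 = 1.160 kg·m².
ω_f = L / I = 16.74 / 1.160 = 14.43 rad/s.

|ω_f| ≈ 14.4 rad/s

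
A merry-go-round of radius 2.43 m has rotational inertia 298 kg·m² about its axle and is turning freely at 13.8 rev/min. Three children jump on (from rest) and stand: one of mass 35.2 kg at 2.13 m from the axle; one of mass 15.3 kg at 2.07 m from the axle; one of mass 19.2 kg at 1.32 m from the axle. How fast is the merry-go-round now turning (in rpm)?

The added mass arrives with no angular momentum about the axle, and any external torque about the axle is negligible, so the system's angular momentum is conserved.
Added inertia Σmr² = (35.2)(2.13)² + (15.3)(2.07)² + (19.2)(1.32)² = 258.7 kg·m²; I_f = 298.0 + 258.7 = 556.7 kg·m².
ω_f = I_p ω_i / I_f = (298.0)(13.8) / 556.7 = 7.387 rpm.

ω_f ≈ 7.39 rpm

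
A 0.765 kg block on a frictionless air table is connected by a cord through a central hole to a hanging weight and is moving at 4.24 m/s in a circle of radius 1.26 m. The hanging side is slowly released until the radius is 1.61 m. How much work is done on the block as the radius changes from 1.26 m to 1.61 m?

W ≈ -2.66 J

Central (radial) force ⇒ zero torque about the center ⇒ m v r is constant.
v₂ = v₁ r₁ / r₂ = (4.24)(1.26) / (1.61) = 3.318 m/s.
W = ΔKE = ½m(v₂² − v₁²) = -2.665 J.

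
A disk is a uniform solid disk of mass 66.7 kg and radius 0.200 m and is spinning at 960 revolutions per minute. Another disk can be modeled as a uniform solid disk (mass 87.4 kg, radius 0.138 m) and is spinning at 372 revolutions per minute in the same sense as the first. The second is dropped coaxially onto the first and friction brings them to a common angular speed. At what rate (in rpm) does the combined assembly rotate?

|ω_f| ≈ 734 rpm

The coupling torques are internal; angular momentum about the shared axis is conserved.
Moments of inertia: I_A = ½(66.7)(0.200)² = 1.334 kg·m²; I_B = ½(87.4)(0.138)² = 0.8322 kg·m².
Taking A's sense as positive: L = (1.334)(960) + (0.8322)(372) = 1590 kg·m²·rpm.
Combined I = 1.334 + 0.8322 = 2.166 kg·m².
ω_f = L / I = 1590 / 2.166 = 734.1 rpm.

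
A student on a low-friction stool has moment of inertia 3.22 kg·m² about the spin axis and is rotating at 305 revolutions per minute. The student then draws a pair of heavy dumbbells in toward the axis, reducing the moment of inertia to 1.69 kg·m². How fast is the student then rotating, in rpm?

Angular momentum about the spin axis is conserved since the torque about it is zero.
ω₂ = I₁ω₁ / I₂ = (3.220)(305 rpm) / (1.690) = 581.1 rpm.

ω₂ ≈ 581 rpm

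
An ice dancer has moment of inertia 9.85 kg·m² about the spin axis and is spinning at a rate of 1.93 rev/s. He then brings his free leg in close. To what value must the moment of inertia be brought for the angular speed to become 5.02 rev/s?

I₂ ≈ 3.79 kg·m²

With no external torque about the axis, L is conserved: I₁ω₁ = I₂ω₂.
I₂ = I₁ω₁ / ω₂ = (9.85)(1.93) / (5.02) = 3.787 kg·m².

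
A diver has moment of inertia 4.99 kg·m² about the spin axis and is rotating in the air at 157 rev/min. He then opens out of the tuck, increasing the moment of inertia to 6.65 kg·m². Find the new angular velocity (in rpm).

No external torque acts about the spin axis, so angular momentum is conserved.
ω₂ = I₁ω₁ / I₂ = (4.990)(157 rpm) / (6.650) = 117.8 rpm.

ω₂ ≈ 118 rpm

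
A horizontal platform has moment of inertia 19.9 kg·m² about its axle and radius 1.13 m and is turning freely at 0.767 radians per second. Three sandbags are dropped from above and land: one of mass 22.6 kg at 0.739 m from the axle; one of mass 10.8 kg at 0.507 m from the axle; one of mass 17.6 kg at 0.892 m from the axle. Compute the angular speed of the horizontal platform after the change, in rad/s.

ω_f ≈ 0.311 rad/s

The added mass arrives with no angular momentum about the axle, and any external torque about the axle is negligible, so the system's angular momentum is conserved.
Added inertia Σmr² = (22.6)(0.739)² + (10.8)(0.507)² + (17.6)(0.892)² = 29.12 kg·m²; I_f = 19.90 + 29.12 = 49.02 kg·m².
ω_f = I_p ω_i / I_f = (19.90)(0.767) / 49.02 = 0.3114 rad/s.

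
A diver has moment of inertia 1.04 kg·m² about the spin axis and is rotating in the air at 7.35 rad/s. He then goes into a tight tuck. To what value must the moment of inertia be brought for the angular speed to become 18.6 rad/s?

I₂ ≈ 0.411 kg·m²

No external torque acts about the spin axis, so angular momentum is conserved.
I₂ = I₁ω₁ / ω₂ = (1.04)(7.35) / (18.6) = 0.4110 kg·m².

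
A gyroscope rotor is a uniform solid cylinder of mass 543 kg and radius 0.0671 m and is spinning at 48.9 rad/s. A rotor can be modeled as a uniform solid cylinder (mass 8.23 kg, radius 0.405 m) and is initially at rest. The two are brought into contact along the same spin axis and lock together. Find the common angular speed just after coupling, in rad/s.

No external torque acts about the common axis, so total angular momentum is conserved.
Moments of inertia: I_A = ½(543)(0.0671)² = 1.222 kg·m²; I_B = ½(8.23)(0.405)² = 0.6750 kg·m².
Taking A's sense as positive: L = (1.222)(48.9) = 59.78 kg·m²·rad/s.
Combined I = 1.222 + 0.6750 = 1.897 kg·m².
ω_f = L / I = 59.78 / 1.897 = 31.50 rad/s.

|ω_f| ≈ 31.5 rad/s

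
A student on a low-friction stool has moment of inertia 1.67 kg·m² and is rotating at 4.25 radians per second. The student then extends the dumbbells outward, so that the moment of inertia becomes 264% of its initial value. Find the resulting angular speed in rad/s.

Angular momentum about the spin axis is conserved since the torque about it is zero.
I₂ = 2.64 × 1.67 = 4.409 kg·m².
ω₂ = I₁ω₁ / I₂ = (1.670)(4.25 rad/s) / (4.409) = 1.610 rad/s.

ω₂ ≈ 1.61 rad/s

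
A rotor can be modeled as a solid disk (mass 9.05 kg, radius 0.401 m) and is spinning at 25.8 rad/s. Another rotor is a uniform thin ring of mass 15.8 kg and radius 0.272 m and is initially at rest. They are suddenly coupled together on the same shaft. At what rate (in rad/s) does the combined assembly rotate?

|ω_f| ≈ 9.90 rad/s

The coupling torques are internal; angular momentum about the shared axis is conserved.
Moments of inertia: I_A = ½(9.05)(0.401)² = 0.7276 kg·m²; I_B = (15.8)(0.272)² = 1.169 kg·m².
Taking A's sense as positive: L = (0.7276)(25.8) = 18.77 kg·m²·rad/s.
Combined I = 0.7276 + 1.169 = 1.897 kg·m².
ω_f = L / I = 18.77 / 1.897 = 9.898 rad/s.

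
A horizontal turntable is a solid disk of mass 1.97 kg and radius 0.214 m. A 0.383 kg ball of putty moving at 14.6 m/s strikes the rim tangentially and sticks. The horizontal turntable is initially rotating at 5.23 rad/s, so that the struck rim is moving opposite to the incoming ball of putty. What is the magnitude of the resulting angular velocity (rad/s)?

About the axle the impulsive forces during the collision are internal, so angular momentum about that axis is conserved.
I_p = ½(1.97)(0.214)² = 0.04511 kg·m². Taking the sense of the ball of putty's angular momentum as positive, L_{ball} = m v R = (0.383)(14.6)(0.214) = 1.197 kg·m²/s.
L_i = −I_p ω_p + m v R = −(0.04511)(5.23) + 1.197 = 0.9607 kg·m²/s.
After sticking, I_f = I_p + m R² = 0.04511 + (0.383)(0.214)² = 0.06265 kg·m².
ω_f = L_i / I_f = 0.9607 / 0.06265 = 15.34 rad/s.

|ω_f| ≈ 15.3 rad/s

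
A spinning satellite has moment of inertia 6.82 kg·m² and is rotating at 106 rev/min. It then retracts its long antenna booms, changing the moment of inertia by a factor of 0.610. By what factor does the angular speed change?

Angular momentum about the spin axis is conserved since the torque about it is zero.
I₂ = 0.610 × 6.82 = 4.160 kg·m².
ω₂/ω₁ = I₁/I₂ = 6.820 / 4.160 = 1.639.

ω₂/ω₁ ≈ 1.64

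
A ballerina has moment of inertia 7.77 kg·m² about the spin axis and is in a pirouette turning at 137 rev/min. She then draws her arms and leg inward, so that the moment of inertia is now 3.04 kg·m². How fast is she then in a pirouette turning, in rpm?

ω₂ ≈ 350 rpm

No external torque acts about the spin axis, so angular momentum is conserved.
ω₂ = I₁ω₁ / I₂ = (7.770)(137 rpm) / (3.040) = 350.2 rpm.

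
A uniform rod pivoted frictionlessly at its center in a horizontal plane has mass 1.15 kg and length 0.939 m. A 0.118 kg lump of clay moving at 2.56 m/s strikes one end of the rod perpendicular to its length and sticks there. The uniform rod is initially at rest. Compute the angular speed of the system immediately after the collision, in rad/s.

About the pivot the impulsive forces during the collision are internal, so angular momentum about that axis is conserved.
I_p = (1/12)(1.15)(0.939)² = 0.08450 kg·m². Taking the sense of the lump of clay's angular momentum as positive, L_{lump} = m v R = (0.118)(2.56)(0.939/2) = 0.1418 kg·m²/s.
L_i = 0 + 0.1418 = 0.1418 kg·m²/s.
After sticking, I_f = I_p + m R² = 0.08450 + (0.118)(0.939/2)² = 0.1105 kg·m².
ω_f = L_i / I_f = 0.1418 / 0.1105 = 1.283 rad/s.

|ω_f| ≈ 1.28 rad/s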